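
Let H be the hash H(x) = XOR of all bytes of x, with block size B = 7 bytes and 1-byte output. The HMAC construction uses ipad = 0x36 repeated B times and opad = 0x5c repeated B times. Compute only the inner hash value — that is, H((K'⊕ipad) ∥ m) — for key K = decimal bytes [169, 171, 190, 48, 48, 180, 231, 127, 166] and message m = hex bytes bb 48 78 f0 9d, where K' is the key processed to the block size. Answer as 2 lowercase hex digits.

Key decimal bytes [169, 171, 190, 48, 48, 180, 231, 127, 166] = a9 ab be 30 30 b4 e7 7f a6 is 9 bytes > B = 7, so hash it first: H(key) = 36, then zero-pad to 7 bytes: K' = 36 00 00 00 00 00 00.
K' ⊕ ipad = 00 36 36 36 36 36 36.
Inner input = 00 36 36 36 36 36 36 ∥ bb 48 78 f0 9d.
Inner hash: XOR 00⊕36⊕36⊕36⊕36⊕36⊕36⊕bb⊕48⊕78⊕f0⊕9d = e6.

e6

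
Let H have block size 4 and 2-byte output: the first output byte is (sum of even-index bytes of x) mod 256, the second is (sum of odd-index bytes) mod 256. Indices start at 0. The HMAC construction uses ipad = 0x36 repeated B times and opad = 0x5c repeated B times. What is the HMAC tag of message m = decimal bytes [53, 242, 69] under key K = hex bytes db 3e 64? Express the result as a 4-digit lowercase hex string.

78ee

Key hex bytes db 3e 64 is 3 bytes ≤ B = 4; zero-pad to 4 bytes: K' = db 3e 64 00.
K' ⊕ ipad = ed 08 52 36.  K' ⊕ opad = 87 62 38 5c.
Inner input = (K'⊕ipad) ∥ m = ed 08 52 36 ∥ 35 f2 45.
Inner hash: even-index sum = 441 mod 256 = 185; odd-index sum = 304 mod 256 = 48 → b9 30.
Outer input = (K'⊕opad) ∥ inner = 87 62 38 5c ∥ b9 30.
Outer hash (tag): even-index sum = 376 mod 256 = 120; odd-index sum = 238 mod 256 = 238 → 78 ee.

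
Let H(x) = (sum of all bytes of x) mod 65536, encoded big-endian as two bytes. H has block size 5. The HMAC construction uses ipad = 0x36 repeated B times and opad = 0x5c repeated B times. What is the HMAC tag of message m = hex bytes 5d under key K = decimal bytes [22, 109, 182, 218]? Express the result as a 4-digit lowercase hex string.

02c3

Key decimal bytes [22, 109, 182, 218] = 16 6d b6 da is 4 bytes ≤ B = 5; zero-pad to 5 bytes: K' = 16 6d b6 da 00.
K' ⊕ ipad = 20 5b 80 ec 36.  K' ⊕ opad = 4a 31 ea 86 5c.
Inner input = (K'⊕ipad) ∥ m = 20 5b 80 ec 36 ∥ 5d.
Inner hash: sum = 32+91+128+236+54+93 = 634 → 02 7a.
Outer input = (K'⊕opad) ∥ inner = 4a 31 ea 86 5c ∥ 02 7a.
Outer hash (tag): sum = 74+49+234+134+92+2+122 = 707 → 02 c3.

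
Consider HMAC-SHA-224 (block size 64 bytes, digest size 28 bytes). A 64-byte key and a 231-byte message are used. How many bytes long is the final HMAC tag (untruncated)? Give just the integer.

28

The tag is one SHA-224 digest: 28 bytes.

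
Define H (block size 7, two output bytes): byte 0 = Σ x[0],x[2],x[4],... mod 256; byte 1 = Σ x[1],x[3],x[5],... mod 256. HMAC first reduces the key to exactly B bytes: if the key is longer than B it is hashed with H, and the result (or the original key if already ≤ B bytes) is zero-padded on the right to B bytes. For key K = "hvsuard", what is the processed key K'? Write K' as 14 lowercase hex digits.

Key "hvsuard" = 68 76 73 75 61 72 64 is exactly B = 7 bytes: K' = 68 76 73 75 61 72 64.

68767375617264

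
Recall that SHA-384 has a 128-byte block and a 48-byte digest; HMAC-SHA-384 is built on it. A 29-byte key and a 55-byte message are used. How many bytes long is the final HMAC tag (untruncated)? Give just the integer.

The tag is one SHA-384 digest: 48 bytes.

48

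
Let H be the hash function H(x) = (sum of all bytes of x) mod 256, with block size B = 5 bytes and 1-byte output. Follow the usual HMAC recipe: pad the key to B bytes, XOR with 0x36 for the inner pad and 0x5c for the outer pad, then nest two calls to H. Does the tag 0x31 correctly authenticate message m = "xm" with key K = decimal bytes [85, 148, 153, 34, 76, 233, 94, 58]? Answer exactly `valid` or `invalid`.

invalid

Key decimal bytes [85, 148, 153, 34, 76, 233, 94, 58] = 55 94 99 22 4c e9 5e 3a is 8 bytes > B = 5, so hash it first: H(key) = 71, then zero-pad to 5 bytes: K' = 71 00 00 00 00.
K' ⊕ ipad = 47 36 36 36 36; K' ⊕ opad = 2d 5c 5c 5c 5c.
Inner hash: sum = 71+54+54+54+54+120+109 = 516; mod 256 = 4 → 04.
Outer hash (recomputed tag): sum = 45+92+92+92+92+4 = 417; mod 256 = 161 → a1.
Recomputed tag = a1; claimed = 31 → mismatch.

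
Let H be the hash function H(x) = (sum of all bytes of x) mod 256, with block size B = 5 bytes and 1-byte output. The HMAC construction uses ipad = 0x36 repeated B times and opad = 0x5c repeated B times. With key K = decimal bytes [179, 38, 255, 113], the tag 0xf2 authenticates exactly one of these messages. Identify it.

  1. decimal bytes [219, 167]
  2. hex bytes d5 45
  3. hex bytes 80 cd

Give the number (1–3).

Key decimal bytes [179, 38, 255, 113] = b3 26 ff 71 is 4 bytes ≤ B = 5; zero-pad to 5 bytes: K' = b3 26 ff 71 00.
K' ⊕ ipad = 85 10 c9 47 36; K' ⊕ opad = ef 7a a3 2d 5c.
m1: inner = H(85 10 c9 47 36 db a7) = 5d; tag = H(ef 7a a3 2d 5c 5d) = f2 ← matches
m2: inner = H(85 10 c9 47 36 d5 45) = f5; tag = H(ef 7a a3 2d 5c f5) = 8a
m3: inner = H(85 10 c9 47 36 80 cd) = 28; tag = H(ef 7a a3 2d 5c 28) = bd

1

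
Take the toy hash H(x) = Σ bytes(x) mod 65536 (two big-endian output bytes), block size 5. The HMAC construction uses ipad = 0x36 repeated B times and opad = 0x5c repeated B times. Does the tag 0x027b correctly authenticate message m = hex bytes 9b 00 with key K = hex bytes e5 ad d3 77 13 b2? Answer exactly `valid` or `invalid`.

Key hex bytes e5 ad d3 77 13 b2 is 6 bytes > B = 5, so hash it first: H(key) = 03 a1, then zero-pad to 5 bytes: K' = 03 a1 00 00 00.
K' ⊕ ipad = 35 97 36 36 36; K' ⊕ opad = 5f fd 5c 5c 5c.
Inner hash: sum = 53+151+54+54+54+155+0 = 521 → 02 09.
Outer hash (recomputed tag): sum = 95+253+92+92+92+2+9 = 635 → 02 7b.
Recomputed tag = 027b; claimed = 027b → match.

valid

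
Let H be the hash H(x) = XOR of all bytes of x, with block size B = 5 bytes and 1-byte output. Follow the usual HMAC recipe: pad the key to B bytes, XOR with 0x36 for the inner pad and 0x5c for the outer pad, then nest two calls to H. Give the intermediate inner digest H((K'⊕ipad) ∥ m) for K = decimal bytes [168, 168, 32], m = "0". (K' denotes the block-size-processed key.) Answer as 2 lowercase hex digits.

Key decimal bytes [168, 168, 32] = a8 a8 20 is 3 bytes ≤ B = 5; zero-pad to 5 bytes: K' = a8 a8 20 00 00.
K' ⊕ ipad = 9e 9e 16 36 36.
Inner input = 9e 9e 16 36 36 ∥ 30.
Inner hash: XOR 9e⊕9e⊕16⊕36⊕36⊕30 = 26.

26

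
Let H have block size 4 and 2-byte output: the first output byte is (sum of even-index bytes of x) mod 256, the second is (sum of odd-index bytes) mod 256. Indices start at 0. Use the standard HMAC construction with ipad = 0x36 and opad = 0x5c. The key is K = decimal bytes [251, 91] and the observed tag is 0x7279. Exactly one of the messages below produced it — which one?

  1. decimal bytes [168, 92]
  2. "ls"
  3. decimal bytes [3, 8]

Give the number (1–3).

2

Key decimal bytes [251, 91] = fb 5b is 2 bytes ≤ B = 4; zero-pad to 4 bytes: K' = fb 5b 00 00.
K' ⊕ ipad = cd 6d 36 36; K' ⊕ opad = a7 07 5c 5c.
m1: inner = H(cd 6d 36 36 a8 5c) = ab ff; tag = H(a7 07 5c 5c ab ff) = ae62
m2: inner = H(cd 6d 36 36 6c 73) = 6f 16; tag = H(a7 07 5c 5c 6f 16) = 7279 ← matches
m3: inner = H(cd 6d 36 36 03 08) = 06 ab; tag = H(a7 07 5c 5c 06 ab) = 090e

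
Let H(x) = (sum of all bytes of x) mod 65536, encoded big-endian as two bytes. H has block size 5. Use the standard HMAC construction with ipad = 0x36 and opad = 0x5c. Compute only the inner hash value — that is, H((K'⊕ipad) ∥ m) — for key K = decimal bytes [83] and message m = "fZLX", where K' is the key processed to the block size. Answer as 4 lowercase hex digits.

02a1

Key decimal bytes [83] = 53 is 1 byte ≤ B = 5; zero-pad to 5 bytes: K' = 53 00 00 00 00.
K' ⊕ ipad = 65 36 36 36 36.
Inner input = 65 36 36 36 36 ∥ 66 5a 4c 58.
Inner hash: sum = 101+54+54+54+54+102+90+76+88 = 673 → 02 a1.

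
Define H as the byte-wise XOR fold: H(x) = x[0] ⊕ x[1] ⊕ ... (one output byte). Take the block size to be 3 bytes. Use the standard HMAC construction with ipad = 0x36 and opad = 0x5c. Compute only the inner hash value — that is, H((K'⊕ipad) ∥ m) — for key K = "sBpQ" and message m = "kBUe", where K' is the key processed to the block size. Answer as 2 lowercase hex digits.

Key "sBpQ" = 73 42 70 51 is 4 bytes > B = 3, so hash it first: H(key) = 10, then zero-pad to 3 bytes: K' = 10 00 00.
K' ⊕ ipad = 26 36 36.
Inner input = 26 36 36 ∥ 6b 42 55 65.
Inner hash: XOR 26⊕36⊕36⊕6b⊕42⊕55⊕65 = 3f.

3f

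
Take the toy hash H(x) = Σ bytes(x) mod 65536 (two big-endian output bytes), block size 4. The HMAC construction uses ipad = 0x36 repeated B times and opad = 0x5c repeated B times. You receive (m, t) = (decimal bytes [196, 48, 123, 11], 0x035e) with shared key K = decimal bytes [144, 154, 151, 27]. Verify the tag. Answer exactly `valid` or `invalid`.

Key decimal bytes [144, 154, 151, 27] = 90 9a 97 1b is exactly B = 4 bytes: K' = 90 9a 97 1b.
K' ⊕ ipad = a6 ac a1 2d; K' ⊕ opad = cc c6 cb 47.
Inner hash: sum = 166+172+161+45+196+48+123+11 = 922 → 03 9a.
Outer hash (recomputed tag): sum = 204+198+203+71+3+154 = 833 → 03 41.
Recomputed tag = 0341; claimed = 035e → mismatch.

invalid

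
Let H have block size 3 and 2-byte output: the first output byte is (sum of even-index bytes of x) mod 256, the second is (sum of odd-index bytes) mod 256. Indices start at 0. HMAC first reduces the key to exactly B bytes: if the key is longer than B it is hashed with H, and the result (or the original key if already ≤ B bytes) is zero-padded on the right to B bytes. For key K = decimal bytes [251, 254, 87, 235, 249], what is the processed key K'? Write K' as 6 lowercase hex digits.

4be900

|K| = 5 > B = 3, so first hash the key.
H(K): even-index sum = 587 mod 256 = 75; odd-index sum = 489 mod 256 = 233 → 4b e9.
Zero-pad H(K) = 4b e9 to 3 bytes: K' = 4b e9 00.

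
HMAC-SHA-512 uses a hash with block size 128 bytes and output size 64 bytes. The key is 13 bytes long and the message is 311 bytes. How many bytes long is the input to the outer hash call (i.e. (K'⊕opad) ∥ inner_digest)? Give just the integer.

Key is 13 ≤ 128 bytes, zero-padded: |K'| = 128.
Outer input = (K'⊕opad) ∥ H(inner) → 128 + 64 = 192 bytes.

192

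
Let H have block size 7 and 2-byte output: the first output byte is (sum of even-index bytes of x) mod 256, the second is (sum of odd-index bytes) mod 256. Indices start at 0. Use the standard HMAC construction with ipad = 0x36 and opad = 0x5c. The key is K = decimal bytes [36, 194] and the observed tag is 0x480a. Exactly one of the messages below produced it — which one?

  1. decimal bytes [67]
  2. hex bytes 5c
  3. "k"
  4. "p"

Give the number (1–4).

Key decimal bytes [36, 194] = 24 c2 is 2 bytes ≤ B = 7; zero-pad to 7 bytes: K' = 24 c2 00 00 00 00 00.
K' ⊕ ipad = 12 f4 36 36 36 36 36; K' ⊕ opad = 78 9e 5c 5c 5c 5c 5c.
m1: inner = H(12 f4 36 36 36 36 36 43) = b4 a3; tag = H(78 9e 5c 5c 5c 5c 5c b4 a3) = 2f0a
m2: inner = H(12 f4 36 36 36 36 36 5c) = b4 bc; tag = H(78 9e 5c 5c 5c 5c 5c b4 bc) = 480a ← matches
m3: inner = H(12 f4 36 36 36 36 36 6b) = b4 cb; tag = H(78 9e 5c 5c 5c 5c 5c b4 cb) = 570a
m4: inner = H(12 f4 36 36 36 36 36 70) = b4 d0; tag = H(78 9e 5c 5c 5c 5c 5c b4 d0) = 5c0a

2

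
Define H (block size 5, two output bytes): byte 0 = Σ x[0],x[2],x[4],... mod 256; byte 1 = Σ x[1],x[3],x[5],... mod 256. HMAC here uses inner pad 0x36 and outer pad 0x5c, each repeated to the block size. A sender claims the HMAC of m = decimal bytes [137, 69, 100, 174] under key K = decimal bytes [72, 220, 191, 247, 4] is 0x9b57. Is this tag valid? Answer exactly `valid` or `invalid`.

invalid

Key decimal bytes [72, 220, 191, 247, 4] = 48 dc bf f7 04 is exactly B = 5 bytes: K' = 48 dc bf f7 04.
K' ⊕ ipad = 7e ea 89 c1 32; K' ⊕ opad = 14 80 e3 ab 58.
Inner hash: even-index sum = 556 mod 256 = 44; odd-index sum = 664 mod 256 = 152 → 2c 98.
Outer hash (recomputed tag): even-index sum = 487 mod 256 = 231; odd-index sum = 343 mod 256 = 87 → e7 57.
Recomputed tag = e757; claimed = 9b57 → mismatch.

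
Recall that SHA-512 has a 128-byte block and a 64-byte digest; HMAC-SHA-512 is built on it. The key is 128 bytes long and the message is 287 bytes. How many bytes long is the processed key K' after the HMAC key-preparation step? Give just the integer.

128

Key is 128 ≤ 128 bytes, zero-padded: |K'| = 128.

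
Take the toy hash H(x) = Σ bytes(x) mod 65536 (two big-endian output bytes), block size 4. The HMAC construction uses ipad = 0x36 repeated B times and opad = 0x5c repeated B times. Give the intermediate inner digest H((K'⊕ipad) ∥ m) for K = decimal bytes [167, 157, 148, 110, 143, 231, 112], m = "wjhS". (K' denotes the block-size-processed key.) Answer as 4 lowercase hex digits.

Key decimal bytes [167, 157, 148, 110, 143, 231, 112] = a7 9d 94 6e 8f e7 70 is 7 bytes > B = 4, so hash it first: H(key) = 04 2c, then zero-pad to 4 bytes: K' = 04 2c 00 00.
K' ⊕ ipad = 32 1a 36 36.
Inner input = 32 1a 36 36 ∥ 77 6a 68 53.
Inner hash: sum = 50+26+54+54+119+106+104+83 = 596 → 02 54.

0254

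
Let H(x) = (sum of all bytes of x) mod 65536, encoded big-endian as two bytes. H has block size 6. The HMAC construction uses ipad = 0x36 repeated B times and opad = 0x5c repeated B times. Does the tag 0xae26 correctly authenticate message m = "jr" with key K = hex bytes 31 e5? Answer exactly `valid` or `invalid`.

Key hex bytes 31 e5 is 2 bytes ≤ B = 6; zero-pad to 6 bytes: K' = 31 e5 00 00 00 00.
K' ⊕ ipad = 07 d3 36 36 36 36; K' ⊕ opad = 6d b9 5c 5c 5c 5c.
Inner hash: sum = 7+211+54+54+54+54+106+114 = 654 → 02 8e.
Outer hash (recomputed tag): sum = 109+185+92+92+92+92+2+142 = 806 → 03 26.
Recomputed tag = 0326; claimed = ae26 → mismatch.

invalid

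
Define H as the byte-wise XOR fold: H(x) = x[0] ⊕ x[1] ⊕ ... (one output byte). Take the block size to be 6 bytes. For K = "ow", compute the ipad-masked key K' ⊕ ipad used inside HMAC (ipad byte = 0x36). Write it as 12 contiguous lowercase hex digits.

594136363636

Key "ow" = 6f 77 is 2 bytes ≤ B = 6; zero-pad to 6 bytes: K' = 6f 77 00 00 00 00.
XOR each byte with 0x36: 6f⊕36=59, 77⊕36=41, 00⊕36=36, 00⊕36=36, 00⊕36=36, 00⊕36=36.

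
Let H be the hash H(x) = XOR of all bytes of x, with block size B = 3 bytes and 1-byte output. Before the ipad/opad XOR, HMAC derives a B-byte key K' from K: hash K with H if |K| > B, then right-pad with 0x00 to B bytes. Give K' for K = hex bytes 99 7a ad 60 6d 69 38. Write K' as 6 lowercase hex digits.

120000

|K| = 7 > B = 3, so first hash the key.
H(K): XOR 99⊕7a⊕ad⊕60⊕6d⊕69⊕38 = 12.
Zero-pad H(K) = 12 to 3 bytes: K' = 12 00 00.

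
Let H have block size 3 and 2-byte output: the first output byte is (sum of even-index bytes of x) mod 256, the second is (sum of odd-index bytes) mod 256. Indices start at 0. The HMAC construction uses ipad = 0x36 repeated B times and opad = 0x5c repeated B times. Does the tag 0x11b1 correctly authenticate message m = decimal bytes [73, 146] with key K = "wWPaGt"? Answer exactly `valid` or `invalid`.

invalid

Key "wWPaGt" = 77 57 50 61 47 74 is 6 bytes > B = 3, so hash it first: H(key) = 0e 2c, then zero-pad to 3 bytes: K' = 0e 2c 00.
K' ⊕ ipad = 38 1a 36; K' ⊕ opad = 52 70 5c.
Inner hash: even-index sum = 256 mod 256 = 0; odd-index sum = 99 mod 256 = 99 → 00 63.
Outer hash (recomputed tag): even-index sum = 273 mod 256 = 17; odd-index sum = 112 mod 256 = 112 → 11 70.
Recomputed tag = 1170; claimed = 11b1 → mismatch.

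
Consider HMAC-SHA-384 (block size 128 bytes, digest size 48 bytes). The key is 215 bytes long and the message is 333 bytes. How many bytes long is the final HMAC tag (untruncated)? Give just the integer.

48

The tag is one SHA-384 digest: 48 bytes.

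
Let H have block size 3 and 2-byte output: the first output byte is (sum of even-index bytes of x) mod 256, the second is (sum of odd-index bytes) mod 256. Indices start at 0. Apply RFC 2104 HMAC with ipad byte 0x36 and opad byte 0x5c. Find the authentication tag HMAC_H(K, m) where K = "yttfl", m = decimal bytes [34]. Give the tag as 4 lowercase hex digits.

6f2b

Key "yttfl" = 79 74 74 66 6c is 5 bytes > B = 3, so hash it first: H(key) = 59 da, then zero-pad to 3 bytes: K' = 59 da 00.
K' ⊕ ipad = 6f ec 36.  K' ⊕ opad = 05 86 5c.
Inner input = (K'⊕ipad) ∥ m = 6f ec 36 ∥ 22.
Inner hash: even-index sum = 165 mod 256 = 165; odd-index sum = 270 mod 256 = 14 → a5 0e.
Outer input = (K'⊕opad) ∥ inner = 05 86 5c ∥ a5 0e.
Outer hash (tag): even-index sum = 111 mod 256 = 111; odd-index sum = 299 mod 256 = 43 → 6f 2b.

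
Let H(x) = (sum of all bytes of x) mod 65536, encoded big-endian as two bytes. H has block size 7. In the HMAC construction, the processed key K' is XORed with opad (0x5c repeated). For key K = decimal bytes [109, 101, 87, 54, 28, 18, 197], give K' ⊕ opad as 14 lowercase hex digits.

Key decimal bytes [109, 101, 87, 54, 28, 18, 197] = 6d 65 57 36 1c 12 c5 is exactly B = 7 bytes: K' = 6d 65 57 36 1c 12 c5.
XOR each byte with 0x5c: 6d⊕5c=31, 65⊕5c=39, 57⊕5c=0b, 36⊕5c=6a, 1c⊕5c=40, 12⊕5c=4e, c5⊕5c=99.

31390b6a404e99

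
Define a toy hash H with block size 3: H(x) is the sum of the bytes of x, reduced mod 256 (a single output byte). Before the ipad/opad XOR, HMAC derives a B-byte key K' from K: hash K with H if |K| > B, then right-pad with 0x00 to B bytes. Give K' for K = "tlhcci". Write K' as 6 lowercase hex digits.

770000

|K| = 6 > B = 3, so first hash the key.
H(K): sum = 116+108+104+99+99+105 = 631; mod 256 = 119 → 77.
Zero-pad H(K) = 77 to 3 bytes: K' = 77 00 00.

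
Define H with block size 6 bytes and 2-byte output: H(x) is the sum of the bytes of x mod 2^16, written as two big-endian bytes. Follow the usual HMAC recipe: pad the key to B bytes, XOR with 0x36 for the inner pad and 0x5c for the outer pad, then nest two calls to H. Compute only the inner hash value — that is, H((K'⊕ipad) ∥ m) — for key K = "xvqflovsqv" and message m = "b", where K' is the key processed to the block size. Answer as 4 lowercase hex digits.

Key "xvqflovsqv" = 78 76 71 66 6c 6f 76 73 71 76 is 10 bytes > B = 6, so hash it first: H(key) = 04 70, then zero-pad to 6 bytes: K' = 04 70 00 00 00 00.
K' ⊕ ipad = 32 46 36 36 36 36.
Inner input = 32 46 36 36 36 36 ∥ 62.
Inner hash: sum = 50+70+54+54+54+54+98 = 434 → 01 b2.

01b2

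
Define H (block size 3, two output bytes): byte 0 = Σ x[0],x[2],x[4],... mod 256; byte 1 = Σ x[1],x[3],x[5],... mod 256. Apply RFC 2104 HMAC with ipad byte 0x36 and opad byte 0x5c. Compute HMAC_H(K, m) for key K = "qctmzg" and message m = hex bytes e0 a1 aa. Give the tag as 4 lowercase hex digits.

eaab

Key "qctmzg" = 71 63 74 6d 7a 67 is 6 bytes > B = 3, so hash it first: H(key) = 5f 37, then zero-pad to 3 bytes: K' = 5f 37 00.
K' ⊕ ipad = 69 01 36.  K' ⊕ opad = 03 6b 5c.
Inner input = (K'⊕ipad) ∥ m = 69 01 36 ∥ e0 a1 aa.
Inner hash: even-index sum = 320 mod 256 = 64; odd-index sum = 395 mod 256 = 139 → 40 8b.
Outer input = (K'⊕opad) ∥ inner = 03 6b 5c ∥ 40 8b.
Outer hash (tag): even-index sum = 234 mod 256 = 234; odd-index sum = 171 mod 256 = 171 → ea ab.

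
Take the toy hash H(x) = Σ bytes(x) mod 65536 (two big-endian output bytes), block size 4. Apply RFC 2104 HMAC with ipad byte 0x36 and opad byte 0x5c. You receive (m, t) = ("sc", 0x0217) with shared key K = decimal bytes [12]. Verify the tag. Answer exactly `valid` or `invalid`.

valid

Key decimal bytes [12] = 0c is 1 byte ≤ B = 4; zero-pad to 4 bytes: K' = 0c 00 00 00.
K' ⊕ ipad = 3a 36 36 36; K' ⊕ opad = 50 5c 5c 5c.
Inner hash: sum = 58+54+54+54+115+99 = 434 → 01 b2.
Outer hash (recomputed tag): sum = 80+92+92+92+1+178 = 535 → 02 17.
Recomputed tag = 0217; claimed = 0217 → match.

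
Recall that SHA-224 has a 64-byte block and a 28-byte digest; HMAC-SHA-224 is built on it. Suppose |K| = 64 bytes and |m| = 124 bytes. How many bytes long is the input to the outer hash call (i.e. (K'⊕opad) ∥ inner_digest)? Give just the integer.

Key is 64 ≤ 64 bytes, zero-padded: |K'| = 64.
Outer input = (K'⊕opad) ∥ H(inner) → 64 + 28 = 92 bytes.

92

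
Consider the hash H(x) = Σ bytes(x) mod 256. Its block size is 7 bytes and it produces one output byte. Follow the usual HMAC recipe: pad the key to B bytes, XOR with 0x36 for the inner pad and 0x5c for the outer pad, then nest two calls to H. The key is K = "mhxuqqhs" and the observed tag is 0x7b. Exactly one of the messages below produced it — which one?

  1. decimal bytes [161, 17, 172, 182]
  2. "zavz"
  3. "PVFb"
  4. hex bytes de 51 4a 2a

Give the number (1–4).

Key "mhxuqqhs" = 6d 68 78 75 71 71 68 73 is 8 bytes > B = 7, so hash it first: H(key) = 7f, then zero-pad to 7 bytes: K' = 7f 00 00 00 00 00 00.
K' ⊕ ipad = 49 36 36 36 36 36 36; K' ⊕ opad = 23 5c 5c 5c 5c 5c 5c.
m1: inner = H(49 36 36 36 36 36 36 a1 11 ac b6) = a1; tag = H(23 5c 5c 5c 5c 5c 5c a1) = ec
m2: inner = H(49 36 36 36 36 36 36 7a 61 76 7a) = 58; tag = H(23 5c 5c 5c 5c 5c 5c 58) = a3
m3: inner = H(49 36 36 36 36 36 36 50 56 46 62) = db; tag = H(23 5c 5c 5c 5c 5c 5c db) = 26
m4: inner = H(49 36 36 36 36 36 36 de 51 4a 2a) = 30; tag = H(23 5c 5c 5c 5c 5c 5c 30) = 7b ← matches

4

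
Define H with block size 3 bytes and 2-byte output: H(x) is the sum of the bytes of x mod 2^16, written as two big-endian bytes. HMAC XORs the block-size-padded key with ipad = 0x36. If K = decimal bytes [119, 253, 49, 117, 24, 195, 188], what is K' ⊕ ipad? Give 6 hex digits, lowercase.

Key decimal bytes [119, 253, 49, 117, 24, 195, 188] = 77 fd 31 75 18 c3 bc is 7 bytes > B = 3, so hash it first: H(key) = 03 b1, then zero-pad to 3 bytes: K' = 03 b1 00.
XOR each byte with 0x36: 03⊕36=35, b1⊕36=87, 00⊕36=36.

358736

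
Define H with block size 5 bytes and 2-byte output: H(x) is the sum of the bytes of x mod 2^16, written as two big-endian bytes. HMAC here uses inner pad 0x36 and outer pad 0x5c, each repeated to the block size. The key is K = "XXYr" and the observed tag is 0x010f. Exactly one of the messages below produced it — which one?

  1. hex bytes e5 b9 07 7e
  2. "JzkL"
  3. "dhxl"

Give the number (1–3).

3

Key "XXYr" = 58 58 59 72 is 4 bytes ≤ B = 5; zero-pad to 5 bytes: K' = 58 58 59 72 00.
K' ⊕ ipad = 6e 6e 6f 44 36; K' ⊕ opad = 04 04 05 2e 5c.
m1: inner = H(6e 6e 6f 44 36 e5 b9 07 7e) = 03 e8; tag = H(04 04 05 2e 5c 03 e8) = 0182
m2: inner = H(6e 6e 6f 44 36 4a 7a 6b 4c) = 03 40; tag = H(04 04 05 2e 5c 03 40) = 00da
m3: inner = H(6e 6e 6f 44 36 64 68 78 6c) = 03 75; tag = H(04 04 05 2e 5c 03 75) = 010f ← matches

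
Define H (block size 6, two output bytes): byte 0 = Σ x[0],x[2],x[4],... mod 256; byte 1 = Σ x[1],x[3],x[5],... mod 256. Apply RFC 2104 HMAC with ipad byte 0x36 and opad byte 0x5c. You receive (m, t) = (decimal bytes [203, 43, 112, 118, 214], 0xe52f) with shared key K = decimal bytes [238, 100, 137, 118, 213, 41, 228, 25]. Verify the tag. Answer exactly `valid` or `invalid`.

Key decimal bytes [238, 100, 137, 118, 213, 41, 228, 25] = ee 64 89 76 d5 29 e4 19 is 8 bytes > B = 6, so hash it first: H(key) = 30 1c, then zero-pad to 6 bytes: K' = 30 1c 00 00 00 00.
K' ⊕ ipad = 06 2a 36 36 36 36; K' ⊕ opad = 6c 40 5c 5c 5c 5c.
Inner hash: even-index sum = 643 mod 256 = 131; odd-index sum = 311 mod 256 = 55 → 83 37.
Outer hash (recomputed tag): even-index sum = 423 mod 256 = 167; odd-index sum = 303 mod 256 = 47 → a7 2f.
Recomputed tag = a72f; claimed = e52f → mismatch.

invalid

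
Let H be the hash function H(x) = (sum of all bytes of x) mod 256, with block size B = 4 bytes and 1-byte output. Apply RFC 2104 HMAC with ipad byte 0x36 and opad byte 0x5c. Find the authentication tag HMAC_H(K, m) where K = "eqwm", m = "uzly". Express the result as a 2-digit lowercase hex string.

cc

Key "eqwm" = 65 71 77 6d is exactly B = 4 bytes: K' = 65 71 77 6d.
K' ⊕ ipad = 53 47 41 5b.  K' ⊕ opad = 39 2d 2b 31.
Inner input = (K'⊕ipad) ∥ m = 53 47 41 5b ∥ 75 7a 6c 79.
Inner hash: sum = 83+71+65+91+117+122+108+121 = 778; mod 256 = 10 → 0a.
Outer input = (K'⊕opad) ∥ inner = 39 2d 2b 31 ∥ 0a.
Outer hash (tag): sum = 57+45+43+49+10 = 204 → cc.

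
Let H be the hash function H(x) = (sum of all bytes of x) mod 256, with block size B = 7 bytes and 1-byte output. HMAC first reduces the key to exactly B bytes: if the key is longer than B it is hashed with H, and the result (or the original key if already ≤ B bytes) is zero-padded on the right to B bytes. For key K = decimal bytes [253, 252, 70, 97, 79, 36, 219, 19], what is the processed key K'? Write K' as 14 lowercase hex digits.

01000000000000

|K| = 8 > B = 7, so first hash the key.
H(K): sum = 253+252+70+97+79+36+219+19 = 1025; mod 256 = 1 → 01.
Zero-pad H(K) = 01 to 7 bytes: K' = 01 00 00 00 00 00 00.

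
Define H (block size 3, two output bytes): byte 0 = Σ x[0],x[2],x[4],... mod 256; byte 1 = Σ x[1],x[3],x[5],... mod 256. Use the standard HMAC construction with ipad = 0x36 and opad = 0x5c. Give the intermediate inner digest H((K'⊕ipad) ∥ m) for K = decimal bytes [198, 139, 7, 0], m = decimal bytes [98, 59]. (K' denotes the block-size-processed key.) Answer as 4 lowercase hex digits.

Key decimal bytes [198, 139, 7, 0] = c6 8b 07 00 is 4 bytes > B = 3, so hash it first: H(key) = cd 8b, then zero-pad to 3 bytes: K' = cd 8b 00.
K' ⊕ ipad = fb bd 36.
Inner input = fb bd 36 ∥ 62 3b.
Inner hash: even-index sum = 364 mod 256 = 108; odd-index sum = 287 mod 256 = 31 → 6c 1f.

6c1f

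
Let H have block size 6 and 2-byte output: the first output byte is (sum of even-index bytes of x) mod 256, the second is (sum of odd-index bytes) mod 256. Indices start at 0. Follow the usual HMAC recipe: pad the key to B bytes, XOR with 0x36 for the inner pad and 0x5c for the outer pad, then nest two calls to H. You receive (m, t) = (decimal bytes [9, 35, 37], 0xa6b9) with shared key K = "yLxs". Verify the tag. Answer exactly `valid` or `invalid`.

Key "yLxs" = 79 4c 78 73 is 4 bytes ≤ B = 6; zero-pad to 6 bytes: K' = 79 4c 78 73 00 00.
K' ⊕ ipad = 4f 7a 4e 45 36 36; K' ⊕ opad = 25 10 24 2f 5c 5c.
Inner hash: even-index sum = 257 mod 256 = 1; odd-index sum = 280 mod 256 = 24 → 01 18.
Outer hash (recomputed tag): even-index sum = 166 mod 256 = 166; odd-index sum = 179 mod 256 = 179 → a6 b3.
Recomputed tag = a6b3; claimed = a6b9 → mismatch.

invalid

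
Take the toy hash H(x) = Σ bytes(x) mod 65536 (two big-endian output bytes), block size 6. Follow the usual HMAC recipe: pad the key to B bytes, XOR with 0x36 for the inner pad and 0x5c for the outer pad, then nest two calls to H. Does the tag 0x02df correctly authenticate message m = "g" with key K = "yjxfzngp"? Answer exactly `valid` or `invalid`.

Key "yjxfzngp" = 79 6a 78 66 7a 6e 67 70 is 8 bytes > B = 6, so hash it first: H(key) = 03 80, then zero-pad to 6 bytes: K' = 03 80 00 00 00 00.
K' ⊕ ipad = 35 b6 36 36 36 36; K' ⊕ opad = 5f dc 5c 5c 5c 5c.
Inner hash: sum = 53+182+54+54+54+54+103 = 554 → 02 2a.
Outer hash (recomputed tag): sum = 95+220+92+92+92+92+2+42 = 727 → 02 d7.
Recomputed tag = 02d7; claimed = 02df → mismatch.

invalid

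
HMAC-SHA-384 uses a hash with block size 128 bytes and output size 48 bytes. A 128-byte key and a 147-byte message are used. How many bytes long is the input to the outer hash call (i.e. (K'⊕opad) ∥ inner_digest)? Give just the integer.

Key is 128 ≤ 128 bytes, zero-padded: |K'| = 128.
Outer input = (K'⊕opad) ∥ H(inner) → 128 + 48 = 176 bytes.

176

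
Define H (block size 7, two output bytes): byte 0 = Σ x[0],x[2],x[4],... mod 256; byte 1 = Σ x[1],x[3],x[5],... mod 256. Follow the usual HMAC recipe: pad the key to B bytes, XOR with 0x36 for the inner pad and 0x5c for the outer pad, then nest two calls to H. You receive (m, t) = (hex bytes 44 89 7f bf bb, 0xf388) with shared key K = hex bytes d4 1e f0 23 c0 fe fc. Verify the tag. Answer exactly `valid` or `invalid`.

Key hex bytes d4 1e f0 23 c0 fe fc is exactly B = 7 bytes: K' = d4 1e f0 23 c0 fe fc.
K' ⊕ ipad = e2 28 c6 15 f6 c8 ca; K' ⊕ opad = 88 42 ac 7f 9c a2 a0.
Inner hash: even-index sum = 1200 mod 256 = 176; odd-index sum = 643 mod 256 = 131 → b0 83.
Outer hash (recomputed tag): even-index sum = 755 mod 256 = 243; odd-index sum = 531 mod 256 = 19 → f3 13.
Recomputed tag = f313; claimed = f388 → mismatch.

invalid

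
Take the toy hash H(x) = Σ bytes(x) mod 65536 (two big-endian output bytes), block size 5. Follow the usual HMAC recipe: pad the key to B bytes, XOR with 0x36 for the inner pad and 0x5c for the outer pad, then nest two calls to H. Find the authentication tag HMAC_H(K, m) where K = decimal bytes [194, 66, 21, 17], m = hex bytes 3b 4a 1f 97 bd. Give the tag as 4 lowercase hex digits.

0291

Key decimal bytes [194, 66, 21, 17] = c2 42 15 11 is 4 bytes ≤ B = 5; zero-pad to 5 bytes: K' = c2 42 15 11 00.
K' ⊕ ipad = f4 74 23 27 36.  K' ⊕ opad = 9e 1e 49 4d 5c.
Inner input = (K'⊕ipad) ∥ m = f4 74 23 27 36 ∥ 3b 4a 1f 97 bd.
Inner hash: sum = 244+116+35+39+54+59+74+31+151+189 = 992 → 03 e0.
Outer input = (K'⊕opad) ∥ inner = 9e 1e 49 4d 5c ∥ 03 e0.
Outer hash (tag): sum = 158+30+73+77+92+3+224 = 657 → 02 91.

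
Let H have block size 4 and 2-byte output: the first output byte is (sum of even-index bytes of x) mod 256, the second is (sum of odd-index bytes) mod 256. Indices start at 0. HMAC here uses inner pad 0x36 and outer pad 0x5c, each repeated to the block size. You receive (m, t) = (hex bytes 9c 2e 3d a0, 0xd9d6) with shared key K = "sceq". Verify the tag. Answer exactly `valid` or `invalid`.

Key "sceq" = 73 63 65 71 is exactly B = 4 bytes: K' = 73 63 65 71.
K' ⊕ ipad = 45 55 53 47; K' ⊕ opad = 2f 3f 39 2d.
Inner hash: even-index sum = 369 mod 256 = 113; odd-index sum = 362 mod 256 = 106 → 71 6a.
Outer hash (recomputed tag): even-index sum = 217 mod 256 = 217; odd-index sum = 214 mod 256 = 214 → d9 d6.
Recomputed tag = d9d6; claimed = d9d6 → match.

valid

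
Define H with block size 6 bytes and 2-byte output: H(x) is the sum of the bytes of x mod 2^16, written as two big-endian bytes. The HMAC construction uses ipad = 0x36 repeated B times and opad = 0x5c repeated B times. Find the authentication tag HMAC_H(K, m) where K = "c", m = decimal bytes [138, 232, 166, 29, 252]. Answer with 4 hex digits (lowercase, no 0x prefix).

02a3

Key "c" = 63 is 1 byte ≤ B = 6; zero-pad to 6 bytes: K' = 63 00 00 00 00 00.
K' ⊕ ipad = 55 36 36 36 36 36.  K' ⊕ opad = 3f 5c 5c 5c 5c 5c.
Inner input = (K'⊕ipad) ∥ m = 55 36 36 36 36 36 ∥ 8a e8 a6 1d fc.
Inner hash: sum = 85+54+54+54+54+54+138+232+166+29+252 = 1172 → 04 94.
Outer input = (K'⊕opad) ∥ inner = 3f 5c 5c 5c 5c 5c ∥ 04 94.
Outer hash (tag): sum = 63+92+92+92+92+92+4+148 = 675 → 02 a3.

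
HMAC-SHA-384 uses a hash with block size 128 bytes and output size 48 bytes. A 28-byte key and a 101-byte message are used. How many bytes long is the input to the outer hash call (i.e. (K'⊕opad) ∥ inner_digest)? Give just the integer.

Key is 28 ≤ 128 bytes, zero-padded: |K'| = 128.
Outer input = (K'⊕opad) ∥ H(inner) → 128 + 48 = 176 bytes.

176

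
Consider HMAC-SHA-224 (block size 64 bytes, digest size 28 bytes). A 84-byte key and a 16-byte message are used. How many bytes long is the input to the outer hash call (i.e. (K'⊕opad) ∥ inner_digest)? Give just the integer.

92

Key is 84 > 64 bytes, so it is hashed to 28 bytes then zero-padded to 64: |K'| = 64.
Outer input = (K'⊕opad) ∥ H(inner) → 64 + 28 = 92 bytes.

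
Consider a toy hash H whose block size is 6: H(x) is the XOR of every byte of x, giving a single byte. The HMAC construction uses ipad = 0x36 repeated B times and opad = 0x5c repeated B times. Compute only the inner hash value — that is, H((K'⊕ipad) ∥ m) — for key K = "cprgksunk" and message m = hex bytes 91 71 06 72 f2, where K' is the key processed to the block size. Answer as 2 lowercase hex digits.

08

Key "cprgksunk" = 63 70 72 67 6b 73 75 6e 6b is 9 bytes > B = 6, so hash it first: H(key) = 6e, then zero-pad to 6 bytes: K' = 6e 00 00 00 00 00.
K' ⊕ ipad = 58 36 36 36 36 36.
Inner input = 58 36 36 36 36 36 ∥ 91 71 06 72 f2.
Inner hash: XOR 58⊕36⊕36⊕36⊕36⊕36⊕91⊕71⊕06⊕72⊕f2 = 08.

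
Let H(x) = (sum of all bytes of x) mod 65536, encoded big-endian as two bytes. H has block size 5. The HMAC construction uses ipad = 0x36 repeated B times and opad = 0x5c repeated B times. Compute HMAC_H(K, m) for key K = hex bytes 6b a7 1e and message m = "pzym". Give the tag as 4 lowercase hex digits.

Key hex bytes 6b a7 1e is 3 bytes ≤ B = 5; zero-pad to 5 bytes: K' = 6b a7 1e 00 00.
K' ⊕ ipad = 5d 91 28 36 36.  K' ⊕ opad = 37 fb 42 5c 5c.
Inner input = (K'⊕ipad) ∥ m = 5d 91 28 36 36 ∥ 70 7a 79 6d.
Inner hash: sum = 93+145+40+54+54+112+122+121+109 = 850 → 03 52.
Outer input = (K'⊕opad) ∥ inner = 37 fb 42 5c 5c ∥ 03 52.
Outer hash (tag): sum = 55+251+66+92+92+3+82 = 641 → 02 81.

0281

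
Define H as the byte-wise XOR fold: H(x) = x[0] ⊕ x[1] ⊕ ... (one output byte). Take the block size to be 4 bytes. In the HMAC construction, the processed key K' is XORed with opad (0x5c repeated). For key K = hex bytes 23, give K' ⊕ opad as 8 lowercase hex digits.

7f5c5c5c

Key hex bytes 23 is 1 byte ≤ B = 4; zero-pad to 4 bytes: K' = 23 00 00 00.
XOR each byte with 0x5c: 23⊕5c=7f, 00⊕5c=5c, 00⊕5c=5c, 00⊕5c=5c.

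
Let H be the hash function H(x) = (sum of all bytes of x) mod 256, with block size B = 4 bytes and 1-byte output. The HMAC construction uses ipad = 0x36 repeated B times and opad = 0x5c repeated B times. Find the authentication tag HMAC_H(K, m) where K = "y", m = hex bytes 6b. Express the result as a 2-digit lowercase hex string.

Key "y" = 79 is 1 byte ≤ B = 4; zero-pad to 4 bytes: K' = 79 00 00 00.
K' ⊕ ipad = 4f 36 36 36.  K' ⊕ opad = 25 5c 5c 5c.
Inner input = (K'⊕ipad) ∥ m = 4f 36 36 36 ∥ 6b.
Inner hash: sum = 79+54+54+54+107 = 348; mod 256 = 92 → 5c.
Outer input = (K'⊕opad) ∥ inner = 25 5c 5c 5c ∥ 5c.
Outer hash (tag): sum = 37+92+92+92+92 = 405; mod 256 = 149 → 95.

95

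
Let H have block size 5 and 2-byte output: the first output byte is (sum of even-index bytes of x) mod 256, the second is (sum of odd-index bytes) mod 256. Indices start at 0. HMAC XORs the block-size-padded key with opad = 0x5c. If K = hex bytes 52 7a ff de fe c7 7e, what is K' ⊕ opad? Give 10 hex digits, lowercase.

91435c5c5c

Key hex bytes 52 7a ff de fe c7 7e is 7 bytes > B = 5, so hash it first: H(key) = cd 1f, then zero-pad to 5 bytes: K' = cd 1f 00 00 00.
XOR each byte with 0x5c: cd⊕5c=91, 1f⊕5c=43, 00⊕5c=5c, 00⊕5c=5c, 00⊕5c=5c.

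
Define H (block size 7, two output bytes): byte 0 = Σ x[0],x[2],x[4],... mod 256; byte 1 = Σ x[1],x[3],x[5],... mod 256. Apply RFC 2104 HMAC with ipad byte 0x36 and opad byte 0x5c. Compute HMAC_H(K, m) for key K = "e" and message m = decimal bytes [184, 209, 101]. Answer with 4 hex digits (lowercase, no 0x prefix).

Key "e" = 65 is 1 byte ≤ B = 7; zero-pad to 7 bytes: K' = 65 00 00 00 00 00 00.
K' ⊕ ipad = 53 36 36 36 36 36 36.  K' ⊕ opad = 39 5c 5c 5c 5c 5c 5c.
Inner input = (K'⊕ipad) ∥ m = 53 36 36 36 36 36 36 ∥ b8 d1 65.
Inner hash: even-index sum = 454 mod 256 = 198; odd-index sum = 447 mod 256 = 191 → c6 bf.
Outer input = (K'⊕opad) ∥ inner = 39 5c 5c 5c 5c 5c 5c ∥ c6 bf.
Outer hash (tag): even-index sum = 524 mod 256 = 12; odd-index sum = 474 mod 256 = 218 → 0c da.

0cda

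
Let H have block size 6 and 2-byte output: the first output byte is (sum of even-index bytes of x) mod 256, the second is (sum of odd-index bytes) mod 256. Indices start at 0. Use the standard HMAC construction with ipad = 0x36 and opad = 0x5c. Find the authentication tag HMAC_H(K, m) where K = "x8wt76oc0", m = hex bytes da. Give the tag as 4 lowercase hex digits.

8ab0

Key "x8wt76oc0" = 78 38 77 74 37 36 6f 63 30 is 9 bytes > B = 6, so hash it first: H(key) = c5 45, then zero-pad to 6 bytes: K' = c5 45 00 00 00 00.
K' ⊕ ipad = f3 73 36 36 36 36.  K' ⊕ opad = 99 19 5c 5c 5c 5c.
Inner input = (K'⊕ipad) ∥ m = f3 73 36 36 36 36 ∥ da.
Inner hash: even-index sum = 569 mod 256 = 57; odd-index sum = 223 mod 256 = 223 → 39 df.
Outer input = (K'⊕opad) ∥ inner = 99 19 5c 5c 5c 5c ∥ 39 df.
Outer hash (tag): even-index sum = 394 mod 256 = 138; odd-index sum = 432 mod 256 = 176 → 8a b0.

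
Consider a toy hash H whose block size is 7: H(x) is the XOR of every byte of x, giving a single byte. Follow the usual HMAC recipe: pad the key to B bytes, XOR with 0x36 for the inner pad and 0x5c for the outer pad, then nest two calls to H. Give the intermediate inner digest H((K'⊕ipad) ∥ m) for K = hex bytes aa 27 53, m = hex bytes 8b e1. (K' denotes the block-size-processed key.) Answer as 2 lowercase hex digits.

Key hex bytes aa 27 53 is 3 bytes ≤ B = 7; zero-pad to 7 bytes: K' = aa 27 53 00 00 00 00.
K' ⊕ ipad = 9c 11 65 36 36 36 36.
Inner input = 9c 11 65 36 36 36 36 ∥ 8b e1.
Inner hash: XOR 9c⊕11⊕65⊕36⊕36⊕36⊕36⊕8b⊕e1 = 82.

82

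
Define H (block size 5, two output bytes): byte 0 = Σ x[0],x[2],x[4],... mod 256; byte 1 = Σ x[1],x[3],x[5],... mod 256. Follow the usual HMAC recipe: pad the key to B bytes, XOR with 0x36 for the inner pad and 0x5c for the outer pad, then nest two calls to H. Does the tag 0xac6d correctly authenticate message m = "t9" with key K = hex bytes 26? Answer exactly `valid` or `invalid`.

Key hex bytes 26 is 1 byte ≤ B = 5; zero-pad to 5 bytes: K' = 26 00 00 00 00.
K' ⊕ ipad = 10 36 36 36 36; K' ⊕ opad = 7a 5c 5c 5c 5c.
Inner hash: even-index sum = 181 mod 256 = 181; odd-index sum = 224 mod 256 = 224 → b5 e0.
Outer hash (recomputed tag): even-index sum = 530 mod 256 = 18; odd-index sum = 365 mod 256 = 109 → 12 6d.
Recomputed tag = 126d; claimed = ac6d → mismatch.

invalid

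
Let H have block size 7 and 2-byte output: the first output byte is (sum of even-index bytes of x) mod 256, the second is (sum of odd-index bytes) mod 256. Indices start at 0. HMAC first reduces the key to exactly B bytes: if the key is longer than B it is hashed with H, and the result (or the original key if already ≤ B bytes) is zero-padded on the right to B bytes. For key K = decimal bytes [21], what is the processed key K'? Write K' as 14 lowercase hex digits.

Key decimal bytes [21] = 15 is 1 byte ≤ B = 7; zero-pad to 7 bytes: K' = 15 00 00 00 00 00 00.

15000000000000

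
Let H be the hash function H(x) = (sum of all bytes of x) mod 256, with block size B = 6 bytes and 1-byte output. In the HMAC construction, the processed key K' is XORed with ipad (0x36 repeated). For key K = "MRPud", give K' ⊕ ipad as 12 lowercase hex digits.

Key "MRPud" = 4d 52 50 75 64 is 5 bytes ≤ B = 6; zero-pad to 6 bytes: K' = 4d 52 50 75 64 00.
XOR each byte with 0x36: 4d⊕36=7b, 52⊕36=64, 50⊕36=66, 75⊕36=43, 64⊕36=52, 00⊕36=36.

7b6466435236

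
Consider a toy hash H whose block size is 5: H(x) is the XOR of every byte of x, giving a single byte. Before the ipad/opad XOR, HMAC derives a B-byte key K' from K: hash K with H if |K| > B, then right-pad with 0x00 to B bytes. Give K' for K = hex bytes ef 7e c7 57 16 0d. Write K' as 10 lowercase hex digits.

|K| = 6 > B = 5, so first hash the key.
H(K): XOR ef⊕7e⊕c7⊕57⊕16⊕0d = 1a.
Zero-pad H(K) = 1a to 5 bytes: K' = 1a 00 00 00 00.

1a00000000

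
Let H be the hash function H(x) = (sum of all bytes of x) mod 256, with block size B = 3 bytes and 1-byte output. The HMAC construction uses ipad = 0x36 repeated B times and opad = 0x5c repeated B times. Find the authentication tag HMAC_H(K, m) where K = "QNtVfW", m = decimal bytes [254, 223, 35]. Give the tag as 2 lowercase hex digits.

ae

Key "QNtVfW" = 51 4e 74 56 66 57 is 6 bytes > B = 3, so hash it first: H(key) = 26, then zero-pad to 3 bytes: K' = 26 00 00.
K' ⊕ ipad = 10 36 36.  K' ⊕ opad = 7a 5c 5c.
Inner input = (K'⊕ipad) ∥ m = 10 36 36 ∥ fe df 23.
Inner hash: sum = 16+54+54+254+223+35 = 636; mod 256 = 124 → 7c.
Outer input = (K'⊕opad) ∥ inner = 7a 5c 5c ∥ 7c.
Outer hash (tag): sum = 122+92+92+124 = 430; mod 256 = 174 → ae.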